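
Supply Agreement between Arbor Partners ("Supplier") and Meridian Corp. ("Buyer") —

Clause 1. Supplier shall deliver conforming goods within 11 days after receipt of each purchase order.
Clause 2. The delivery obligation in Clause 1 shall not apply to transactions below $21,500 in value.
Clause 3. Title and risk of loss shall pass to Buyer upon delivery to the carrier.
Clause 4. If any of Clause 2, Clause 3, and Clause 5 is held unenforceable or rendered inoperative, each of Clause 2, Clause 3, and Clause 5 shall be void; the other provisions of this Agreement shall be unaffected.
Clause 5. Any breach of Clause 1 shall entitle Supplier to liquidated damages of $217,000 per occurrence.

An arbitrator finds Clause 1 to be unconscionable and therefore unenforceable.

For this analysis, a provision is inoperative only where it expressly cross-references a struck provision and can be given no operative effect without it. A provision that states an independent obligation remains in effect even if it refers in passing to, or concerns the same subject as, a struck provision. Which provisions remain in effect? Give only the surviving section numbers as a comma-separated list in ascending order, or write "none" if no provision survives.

4

Clause 1 is struck. The whole of Clause 2 is the carve-out from the delivery obligation, defined by reference to Clause 1, so Clause 2 cannot stand once Clause 1 is removed. The whole of Clause 5 is the liquidated-damages amount, defined by reference to Clause 1, so Clause 5 cannot stand once Clause 1 is removed. Clause 4 declares Clause 2, Clause 3, and Clause 5 mutually dependent; since one of them has fallen, all of them are of no effect. That brings down Clause 3 as well. The remainder continues in force under Clause 4. Only Clause 4 remains in effect.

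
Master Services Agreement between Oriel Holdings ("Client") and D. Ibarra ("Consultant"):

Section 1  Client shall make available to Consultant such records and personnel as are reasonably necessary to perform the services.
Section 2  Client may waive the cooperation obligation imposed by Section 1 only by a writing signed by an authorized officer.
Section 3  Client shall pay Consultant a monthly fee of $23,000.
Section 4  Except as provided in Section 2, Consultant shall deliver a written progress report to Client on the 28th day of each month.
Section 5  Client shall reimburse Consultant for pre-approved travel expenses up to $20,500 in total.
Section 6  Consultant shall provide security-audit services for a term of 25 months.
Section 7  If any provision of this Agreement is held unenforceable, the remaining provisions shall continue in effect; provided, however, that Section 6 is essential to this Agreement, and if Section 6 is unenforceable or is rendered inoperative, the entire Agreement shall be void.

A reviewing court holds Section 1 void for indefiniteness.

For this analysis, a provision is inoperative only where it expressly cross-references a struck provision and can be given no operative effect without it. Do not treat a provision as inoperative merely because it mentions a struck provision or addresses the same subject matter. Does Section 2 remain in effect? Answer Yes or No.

Section 1 is struck. Section 2 operates only by reference to Section 1, so it falls with Section 1. Section 4 mentions Section 2 but its own obligation stands independently of Section 2, so Section 4 is not affected. Section 7 makes Section 6 an essential term, but Section 6 is unaffected, so the severability proviso in Section 7 preserves the remaining provisions. That leaves Section 3, Section 4, Section 5, Section 6, and Section 7 in effect. Section 2 is among the inoperative provisions, so the answer is no.

No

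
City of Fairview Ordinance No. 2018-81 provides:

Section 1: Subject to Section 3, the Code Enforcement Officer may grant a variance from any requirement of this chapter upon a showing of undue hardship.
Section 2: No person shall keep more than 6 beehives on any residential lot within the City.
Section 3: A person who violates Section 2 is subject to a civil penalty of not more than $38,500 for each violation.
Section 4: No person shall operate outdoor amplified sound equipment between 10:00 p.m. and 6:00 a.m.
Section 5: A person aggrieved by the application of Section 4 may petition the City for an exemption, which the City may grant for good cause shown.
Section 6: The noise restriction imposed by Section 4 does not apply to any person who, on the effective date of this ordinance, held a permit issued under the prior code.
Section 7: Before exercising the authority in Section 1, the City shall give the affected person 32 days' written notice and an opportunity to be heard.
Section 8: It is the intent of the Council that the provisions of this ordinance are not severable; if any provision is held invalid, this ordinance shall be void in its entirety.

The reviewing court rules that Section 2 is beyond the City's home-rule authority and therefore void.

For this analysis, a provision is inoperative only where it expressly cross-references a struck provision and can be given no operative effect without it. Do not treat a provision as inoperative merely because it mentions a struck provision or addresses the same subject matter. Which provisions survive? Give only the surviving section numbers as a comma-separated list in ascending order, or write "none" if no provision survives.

none

Section 2 is struck. The only function of Section 3 is the civil penalty for violating Section 2, so it cannot stand once Section 2 is removed. Section 8 provides that the ordinance is not severable, so the invalidity of any one provision voids the entire ordinance. No provision of the ordinance survives.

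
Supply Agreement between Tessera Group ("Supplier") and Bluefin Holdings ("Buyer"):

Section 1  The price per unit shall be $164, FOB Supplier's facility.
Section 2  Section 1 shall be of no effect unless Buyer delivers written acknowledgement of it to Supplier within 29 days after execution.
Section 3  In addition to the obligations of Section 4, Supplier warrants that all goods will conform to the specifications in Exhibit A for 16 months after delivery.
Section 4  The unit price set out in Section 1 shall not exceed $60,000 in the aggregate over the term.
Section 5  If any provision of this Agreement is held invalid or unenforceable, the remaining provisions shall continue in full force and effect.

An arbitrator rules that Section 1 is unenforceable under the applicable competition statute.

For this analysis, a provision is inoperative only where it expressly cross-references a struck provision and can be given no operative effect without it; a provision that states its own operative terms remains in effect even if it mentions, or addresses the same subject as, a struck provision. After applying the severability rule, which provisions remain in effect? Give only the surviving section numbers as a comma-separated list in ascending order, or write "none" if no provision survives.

3, 5

Section 1 is struck. Section 2 merely fixes the acknowledgement condition for Section 1; with Section 1 gone it has nothing to operate on and falls away. Section 4 has no operative effect of its own apart from Section 1 and is therefore inoperative. Section 3 mentions Section 4 but its own obligation stands independently of Section 4, so Section 3 is not affected. Section 5 is a severability clause and preserves every provision that can still be given independent effect. Section 3 and Section 5 remain in effect.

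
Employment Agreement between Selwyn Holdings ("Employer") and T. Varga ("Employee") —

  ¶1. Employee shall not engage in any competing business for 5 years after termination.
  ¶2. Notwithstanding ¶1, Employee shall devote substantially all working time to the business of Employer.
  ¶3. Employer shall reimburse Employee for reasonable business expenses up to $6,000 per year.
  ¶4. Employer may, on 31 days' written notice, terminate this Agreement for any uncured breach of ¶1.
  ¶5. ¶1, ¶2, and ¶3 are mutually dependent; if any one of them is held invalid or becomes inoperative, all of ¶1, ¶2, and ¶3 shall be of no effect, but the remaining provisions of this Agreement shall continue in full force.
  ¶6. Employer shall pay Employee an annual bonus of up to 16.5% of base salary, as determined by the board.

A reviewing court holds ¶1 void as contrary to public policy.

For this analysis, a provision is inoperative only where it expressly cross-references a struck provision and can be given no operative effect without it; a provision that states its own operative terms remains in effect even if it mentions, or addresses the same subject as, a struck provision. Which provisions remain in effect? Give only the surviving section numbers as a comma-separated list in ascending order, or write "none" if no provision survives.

¶1 is struck. ¶4 operates only by reference to ¶1, so it falls with ¶1. ¶5 declares ¶1, ¶2, and ¶3 mutually dependent; since one of them has fallen, all of them are of no effect. That brings down ¶2 and ¶3 as well. The remainder continues in force under ¶5. That leaves ¶5 and ¶6 in effect.

5, 6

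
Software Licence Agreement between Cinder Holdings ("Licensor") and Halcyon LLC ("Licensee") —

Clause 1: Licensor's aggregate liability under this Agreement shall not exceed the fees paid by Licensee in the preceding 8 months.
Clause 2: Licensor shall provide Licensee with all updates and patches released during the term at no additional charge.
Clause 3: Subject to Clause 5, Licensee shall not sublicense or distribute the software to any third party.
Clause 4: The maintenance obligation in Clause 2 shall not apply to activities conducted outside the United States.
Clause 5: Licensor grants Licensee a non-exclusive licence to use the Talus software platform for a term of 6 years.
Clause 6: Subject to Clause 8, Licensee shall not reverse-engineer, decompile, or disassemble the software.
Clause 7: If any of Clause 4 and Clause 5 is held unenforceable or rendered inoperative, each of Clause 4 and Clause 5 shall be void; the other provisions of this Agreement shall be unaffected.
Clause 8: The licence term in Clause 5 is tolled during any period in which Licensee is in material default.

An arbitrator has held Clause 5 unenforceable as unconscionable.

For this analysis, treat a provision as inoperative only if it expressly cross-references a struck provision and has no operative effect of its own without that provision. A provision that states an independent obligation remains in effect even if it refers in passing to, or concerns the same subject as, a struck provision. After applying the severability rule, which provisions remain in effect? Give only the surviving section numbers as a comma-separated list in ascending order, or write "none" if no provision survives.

1, 2, 3, 6, 7

Clause 5 is struck. The whole of Clause 8 is the tolling of the licence term, defined by reference to Clause 5, so Clause 8 cannot stand once Clause 5 is removed. Clause 6 mentions Clause 8 but its own obligation stands independently of Clause 8, so Clause 6 is not affected. Clause 3 mentions Clause 5 but its own obligation stands independently of Clause 5, so Clause 3 is not affected. Clause 7 declares Clause 4 and Clause 5 mutually dependent; since one of them has fallen, all of them are of no effect. That brings down Clause 4 as well. The remainder continues in force under Clause 7. That leaves Clause 1, Clause 2, Clause 3, Clause 6, and Clause 7 in effect.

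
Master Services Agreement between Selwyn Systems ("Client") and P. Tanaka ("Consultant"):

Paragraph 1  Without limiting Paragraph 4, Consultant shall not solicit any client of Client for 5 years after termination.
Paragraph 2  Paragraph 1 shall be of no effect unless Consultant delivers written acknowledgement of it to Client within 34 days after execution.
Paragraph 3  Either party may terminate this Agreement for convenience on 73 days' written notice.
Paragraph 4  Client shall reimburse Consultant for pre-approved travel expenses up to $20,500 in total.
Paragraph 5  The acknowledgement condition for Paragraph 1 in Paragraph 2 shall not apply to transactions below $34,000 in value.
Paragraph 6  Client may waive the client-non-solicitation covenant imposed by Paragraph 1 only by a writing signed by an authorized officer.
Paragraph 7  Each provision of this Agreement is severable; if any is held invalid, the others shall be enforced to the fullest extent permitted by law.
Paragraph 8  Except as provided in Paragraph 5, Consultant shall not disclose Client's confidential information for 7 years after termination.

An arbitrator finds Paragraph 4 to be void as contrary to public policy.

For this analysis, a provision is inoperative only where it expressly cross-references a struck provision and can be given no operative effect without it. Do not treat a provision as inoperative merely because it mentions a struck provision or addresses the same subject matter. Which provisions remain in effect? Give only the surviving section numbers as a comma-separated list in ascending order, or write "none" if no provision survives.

Paragraph 4 is struck. Although Paragraph 1 refers to Paragraph 4, its operative terms do not depend on Paragraph 4, so it remains in effect. No other provision's operative terms depend on Paragraph 4. Under the severability clause in Paragraph 7, the remaining provisions continue in force. That leaves Paragraph 1, Paragraph 2, Paragraph 3, Paragraph 5, Paragraph 6, Paragraph 7, and Paragraph 8 in effect.

1, 2, 3, 5, 6, 7, 8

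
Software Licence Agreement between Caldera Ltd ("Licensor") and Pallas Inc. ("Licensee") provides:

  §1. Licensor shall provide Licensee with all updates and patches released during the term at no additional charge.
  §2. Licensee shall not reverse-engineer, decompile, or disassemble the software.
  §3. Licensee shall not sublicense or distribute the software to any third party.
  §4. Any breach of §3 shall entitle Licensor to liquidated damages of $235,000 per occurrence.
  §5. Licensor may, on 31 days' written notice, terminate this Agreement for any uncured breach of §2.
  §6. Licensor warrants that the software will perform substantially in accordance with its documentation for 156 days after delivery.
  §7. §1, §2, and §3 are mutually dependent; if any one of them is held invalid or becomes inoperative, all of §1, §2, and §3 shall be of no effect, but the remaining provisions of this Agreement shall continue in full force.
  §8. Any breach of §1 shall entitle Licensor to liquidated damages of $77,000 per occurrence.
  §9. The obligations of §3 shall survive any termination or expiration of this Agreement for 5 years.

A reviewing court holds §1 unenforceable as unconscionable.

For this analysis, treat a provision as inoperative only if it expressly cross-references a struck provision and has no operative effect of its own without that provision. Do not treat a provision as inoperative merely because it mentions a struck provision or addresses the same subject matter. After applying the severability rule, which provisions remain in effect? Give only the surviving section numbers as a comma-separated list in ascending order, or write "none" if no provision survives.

§1 is struck. §8 does nothing except set the liquidated-damages amount by reference to §1; with §1 gone it has no independent effect and is inoperative. §7 declares §1, §2, and §3 mutually dependent; since one of them has fallen, all of them are of no effect. That brings down §2 and §3 as well. §4, §5, and §9 in turn depend solely on a provision now struck and likewise fall. The remainder continues in force under §7. The provisions still in force are §6 and §7.

6, 7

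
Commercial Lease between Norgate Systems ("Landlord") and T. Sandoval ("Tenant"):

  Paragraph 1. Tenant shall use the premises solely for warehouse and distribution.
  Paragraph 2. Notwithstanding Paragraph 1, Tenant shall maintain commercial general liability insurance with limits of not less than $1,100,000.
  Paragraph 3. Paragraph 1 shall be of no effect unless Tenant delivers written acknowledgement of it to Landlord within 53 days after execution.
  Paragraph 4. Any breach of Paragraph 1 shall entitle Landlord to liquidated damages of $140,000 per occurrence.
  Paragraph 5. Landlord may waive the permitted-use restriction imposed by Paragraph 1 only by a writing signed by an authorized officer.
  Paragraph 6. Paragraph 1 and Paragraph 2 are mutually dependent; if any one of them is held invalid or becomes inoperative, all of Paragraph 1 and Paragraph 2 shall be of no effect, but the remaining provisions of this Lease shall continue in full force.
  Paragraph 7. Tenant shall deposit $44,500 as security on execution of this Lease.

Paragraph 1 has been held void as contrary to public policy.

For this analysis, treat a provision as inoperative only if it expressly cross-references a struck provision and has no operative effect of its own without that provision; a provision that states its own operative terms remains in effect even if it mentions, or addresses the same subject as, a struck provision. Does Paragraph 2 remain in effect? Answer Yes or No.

Paragraph 1 is struck. Paragraph 3 operates only by reference to Paragraph 1, so it falls with Paragraph 1. Paragraph 4 does nothing except set the liquidated-damages amount by reference to Paragraph 1; with Paragraph 1 gone it has no independent effect and is inoperative. Paragraph 5 merely fixes the waiver condition for Paragraph 1; with Paragraph 1 gone it has nothing to operate on and falls away. Paragraph 6 declares Paragraph 1 and Paragraph 2 mutually dependent; since one of them has fallen, all of them are of no effect. That brings down Paragraph 2 as well. The remainder continues in force under Paragraph 6. Paragraph 6 and Paragraph 7 remain in effect. Paragraph 2 is among the inoperative provisions, so the answer is no.

No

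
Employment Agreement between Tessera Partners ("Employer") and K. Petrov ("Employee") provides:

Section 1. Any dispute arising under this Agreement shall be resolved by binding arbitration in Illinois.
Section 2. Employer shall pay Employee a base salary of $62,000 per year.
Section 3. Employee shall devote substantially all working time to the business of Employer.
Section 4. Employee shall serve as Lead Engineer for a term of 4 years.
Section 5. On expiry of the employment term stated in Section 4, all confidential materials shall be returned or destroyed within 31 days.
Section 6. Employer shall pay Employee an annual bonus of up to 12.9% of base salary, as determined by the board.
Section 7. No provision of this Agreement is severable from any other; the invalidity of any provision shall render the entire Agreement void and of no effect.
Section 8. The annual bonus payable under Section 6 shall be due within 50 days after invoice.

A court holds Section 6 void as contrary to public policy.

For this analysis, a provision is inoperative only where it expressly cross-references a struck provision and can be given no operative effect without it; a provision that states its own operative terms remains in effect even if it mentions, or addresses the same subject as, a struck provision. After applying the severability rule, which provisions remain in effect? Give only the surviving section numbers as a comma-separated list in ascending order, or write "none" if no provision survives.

none

Section 6 is struck. Section 8 does nothing except set the payment deadline for the annual bonus by reference to Section 6; with Section 6 gone it has no independent effect and is inoperative. Section 7 provides that the Agreement is not severable, so the invalidity of any one provision voids the entire Agreement. No provision of the Agreement survives.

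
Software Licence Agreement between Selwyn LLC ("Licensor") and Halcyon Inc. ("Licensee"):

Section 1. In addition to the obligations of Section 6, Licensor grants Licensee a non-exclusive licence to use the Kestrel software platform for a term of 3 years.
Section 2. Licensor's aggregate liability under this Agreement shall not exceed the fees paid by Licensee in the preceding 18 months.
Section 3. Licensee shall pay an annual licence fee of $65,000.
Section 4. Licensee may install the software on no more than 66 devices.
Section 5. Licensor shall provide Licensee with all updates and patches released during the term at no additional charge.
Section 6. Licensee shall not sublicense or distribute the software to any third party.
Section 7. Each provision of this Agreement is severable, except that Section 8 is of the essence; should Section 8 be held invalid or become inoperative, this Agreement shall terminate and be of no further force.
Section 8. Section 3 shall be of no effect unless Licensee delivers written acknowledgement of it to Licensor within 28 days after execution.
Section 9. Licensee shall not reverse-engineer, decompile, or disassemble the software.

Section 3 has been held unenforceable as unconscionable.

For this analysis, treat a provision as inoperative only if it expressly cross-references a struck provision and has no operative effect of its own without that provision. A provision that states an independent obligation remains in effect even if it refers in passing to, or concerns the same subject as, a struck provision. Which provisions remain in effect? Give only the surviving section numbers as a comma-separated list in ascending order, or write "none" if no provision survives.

Section 3 is struck. The only function of Section 8 is the acknowledgement condition for Section 3, so it cannot stand once Section 3 is removed. Section 7 makes Section 8 an essential term, and Section 8 has been rendered inoperative by the cascade; under Section 7, the entire Agreement is therefore void. No provision of the Agreement survives.

none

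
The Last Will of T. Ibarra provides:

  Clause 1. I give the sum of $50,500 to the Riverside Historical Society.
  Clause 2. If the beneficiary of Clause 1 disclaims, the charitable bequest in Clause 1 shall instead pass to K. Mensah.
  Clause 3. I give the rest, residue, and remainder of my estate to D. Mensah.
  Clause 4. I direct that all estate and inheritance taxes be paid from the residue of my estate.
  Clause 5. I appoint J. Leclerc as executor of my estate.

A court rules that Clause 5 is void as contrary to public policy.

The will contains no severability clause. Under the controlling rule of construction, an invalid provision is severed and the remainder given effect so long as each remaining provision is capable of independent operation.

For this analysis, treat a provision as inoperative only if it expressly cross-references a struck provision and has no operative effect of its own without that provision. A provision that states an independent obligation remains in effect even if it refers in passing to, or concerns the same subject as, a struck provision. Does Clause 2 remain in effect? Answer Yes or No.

Yes

Clause 5 is struck. No other provision's operative terms depend on Clause 5. With no severability clause, the stated default rule severs what cannot stand and enforces each remaining provision that can operate on its own. Clause 1, Clause 2, Clause 3, and Clause 4 remain in effect. Clause 2 is among the surviving provisions, so the answer is yes.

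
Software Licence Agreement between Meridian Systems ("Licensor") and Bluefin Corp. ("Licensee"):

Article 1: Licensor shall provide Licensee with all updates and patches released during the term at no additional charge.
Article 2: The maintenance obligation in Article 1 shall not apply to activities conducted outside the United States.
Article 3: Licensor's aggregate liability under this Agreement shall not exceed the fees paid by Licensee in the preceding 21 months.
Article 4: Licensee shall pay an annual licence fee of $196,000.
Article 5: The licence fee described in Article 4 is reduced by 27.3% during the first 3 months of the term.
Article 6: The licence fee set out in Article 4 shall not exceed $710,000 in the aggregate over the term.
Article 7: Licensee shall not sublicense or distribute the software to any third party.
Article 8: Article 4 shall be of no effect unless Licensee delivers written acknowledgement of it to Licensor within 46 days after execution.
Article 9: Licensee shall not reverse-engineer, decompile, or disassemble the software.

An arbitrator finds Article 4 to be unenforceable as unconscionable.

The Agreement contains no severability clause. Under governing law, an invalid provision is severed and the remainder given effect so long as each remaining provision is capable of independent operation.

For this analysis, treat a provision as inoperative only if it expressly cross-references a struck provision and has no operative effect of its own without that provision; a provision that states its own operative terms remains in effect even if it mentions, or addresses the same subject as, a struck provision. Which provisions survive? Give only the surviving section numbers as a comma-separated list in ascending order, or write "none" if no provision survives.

Article 4 is struck. The whole of Article 5 is the introductory reduction to the licence fee, defined by reference to Article 4, so Article 5 cannot stand once Article 4 is removed. The whole of Article 6 is the aggregate cap on the licence fee, defined by reference to Article 4, so Article 6 cannot stand once Article 4 is removed. Article 8 operates only by reference to Article 4, so it falls with Article 4. Under the stated default rule, only provisions that cannot operate independently fall away; the rest are enforced. That leaves Article 1, Article 2, Article 3, Article 7, and Article 9 in effect.

1, 2, 3, 7, 9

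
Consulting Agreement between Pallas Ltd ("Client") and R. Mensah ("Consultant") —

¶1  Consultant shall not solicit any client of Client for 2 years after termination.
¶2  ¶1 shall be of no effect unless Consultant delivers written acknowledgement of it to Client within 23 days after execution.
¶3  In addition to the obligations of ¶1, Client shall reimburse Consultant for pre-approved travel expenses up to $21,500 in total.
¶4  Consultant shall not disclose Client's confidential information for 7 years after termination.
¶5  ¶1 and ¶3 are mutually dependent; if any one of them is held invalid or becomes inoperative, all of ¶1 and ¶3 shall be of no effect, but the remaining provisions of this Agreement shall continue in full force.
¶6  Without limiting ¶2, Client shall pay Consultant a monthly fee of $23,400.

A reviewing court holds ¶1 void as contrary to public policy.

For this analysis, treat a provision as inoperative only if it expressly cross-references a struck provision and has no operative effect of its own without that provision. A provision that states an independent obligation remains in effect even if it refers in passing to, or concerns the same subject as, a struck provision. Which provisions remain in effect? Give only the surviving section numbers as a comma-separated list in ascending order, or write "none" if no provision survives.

¶1 is struck. ¶2 merely fixes the acknowledgement condition for ¶1; with ¶1 gone it has nothing to operate on and falls away. Although ¶6 refers to ¶2, its operative terms do not depend on ¶2, so it remains in effect. ¶5 declares ¶1 and ¶3 mutually dependent; since one of them has fallen, all of them are of no effect. That brings down ¶3 as well. The remainder continues in force under ¶5. That leaves ¶4, ¶5, and ¶6 in effect.

4, 5, 6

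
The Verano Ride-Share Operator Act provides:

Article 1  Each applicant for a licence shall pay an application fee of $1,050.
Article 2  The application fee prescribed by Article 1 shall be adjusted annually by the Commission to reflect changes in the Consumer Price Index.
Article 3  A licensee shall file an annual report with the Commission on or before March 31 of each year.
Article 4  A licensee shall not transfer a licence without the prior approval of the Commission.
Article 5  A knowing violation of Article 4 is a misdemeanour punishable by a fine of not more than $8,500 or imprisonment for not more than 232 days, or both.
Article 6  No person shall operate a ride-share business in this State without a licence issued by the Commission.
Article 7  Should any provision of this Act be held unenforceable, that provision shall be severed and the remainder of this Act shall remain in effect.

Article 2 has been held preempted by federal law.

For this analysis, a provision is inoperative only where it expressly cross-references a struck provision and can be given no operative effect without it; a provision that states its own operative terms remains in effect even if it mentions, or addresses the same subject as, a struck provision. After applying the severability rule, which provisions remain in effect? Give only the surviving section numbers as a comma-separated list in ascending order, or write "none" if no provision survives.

1, 3, 4, 5, 6, 7

Article 2 is struck. Nothing else in the Act is defined by reference to Article 2. Article 7 is a severability clause and preserves every provision that can still be given independent effect. That leaves Article 1, Article 3, Article 4, Article 5, Article 6, and Article 7 in effect.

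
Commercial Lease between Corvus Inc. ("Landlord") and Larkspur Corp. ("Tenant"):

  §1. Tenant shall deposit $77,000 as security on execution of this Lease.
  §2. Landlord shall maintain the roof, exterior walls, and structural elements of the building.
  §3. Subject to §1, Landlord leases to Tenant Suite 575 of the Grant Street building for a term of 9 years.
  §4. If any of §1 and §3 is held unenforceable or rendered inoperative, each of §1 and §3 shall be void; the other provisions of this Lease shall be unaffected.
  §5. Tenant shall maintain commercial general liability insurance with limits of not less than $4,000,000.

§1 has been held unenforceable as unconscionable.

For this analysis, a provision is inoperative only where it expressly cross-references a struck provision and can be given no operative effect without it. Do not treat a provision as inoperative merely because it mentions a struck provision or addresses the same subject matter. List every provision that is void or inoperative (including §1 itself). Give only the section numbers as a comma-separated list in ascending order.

1, 3

§1 is struck. No other provision's operative terms depend on §1. §4 declares §1 and §3 mutually dependent; since one of them has fallen, all of them are of no effect. That brings down §3 as well. The remainder continues in force under §4. That leaves §2, §4, and §5 in effect.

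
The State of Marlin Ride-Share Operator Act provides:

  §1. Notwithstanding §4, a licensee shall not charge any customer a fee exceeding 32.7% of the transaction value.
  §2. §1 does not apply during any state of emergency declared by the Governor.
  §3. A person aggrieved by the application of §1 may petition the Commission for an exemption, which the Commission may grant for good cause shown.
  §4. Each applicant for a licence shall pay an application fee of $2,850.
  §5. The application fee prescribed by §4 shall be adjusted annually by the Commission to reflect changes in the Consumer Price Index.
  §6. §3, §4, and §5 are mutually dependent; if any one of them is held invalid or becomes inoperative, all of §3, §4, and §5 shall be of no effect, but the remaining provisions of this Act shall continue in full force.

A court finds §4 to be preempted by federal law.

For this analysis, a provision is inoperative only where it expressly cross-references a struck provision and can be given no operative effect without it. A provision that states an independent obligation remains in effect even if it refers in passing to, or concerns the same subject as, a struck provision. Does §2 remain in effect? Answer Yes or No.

§4 is struck. §5 does nothing except set the indexation of the application fee by reference to §4; with §4 gone it has no independent effect and is inoperative. §1 mentions §4 but its own obligation stands independently of §4, so §1 is not affected. §6 declares §3, §4, and §5 mutually dependent; since one of them has fallen, all of them are of no effect. That brings down §3 as well. The remainder continues in force under §6. That leaves §1, §2, and §6 in effect. §2 is among the surviving provisions, so the answer is yes.

Yes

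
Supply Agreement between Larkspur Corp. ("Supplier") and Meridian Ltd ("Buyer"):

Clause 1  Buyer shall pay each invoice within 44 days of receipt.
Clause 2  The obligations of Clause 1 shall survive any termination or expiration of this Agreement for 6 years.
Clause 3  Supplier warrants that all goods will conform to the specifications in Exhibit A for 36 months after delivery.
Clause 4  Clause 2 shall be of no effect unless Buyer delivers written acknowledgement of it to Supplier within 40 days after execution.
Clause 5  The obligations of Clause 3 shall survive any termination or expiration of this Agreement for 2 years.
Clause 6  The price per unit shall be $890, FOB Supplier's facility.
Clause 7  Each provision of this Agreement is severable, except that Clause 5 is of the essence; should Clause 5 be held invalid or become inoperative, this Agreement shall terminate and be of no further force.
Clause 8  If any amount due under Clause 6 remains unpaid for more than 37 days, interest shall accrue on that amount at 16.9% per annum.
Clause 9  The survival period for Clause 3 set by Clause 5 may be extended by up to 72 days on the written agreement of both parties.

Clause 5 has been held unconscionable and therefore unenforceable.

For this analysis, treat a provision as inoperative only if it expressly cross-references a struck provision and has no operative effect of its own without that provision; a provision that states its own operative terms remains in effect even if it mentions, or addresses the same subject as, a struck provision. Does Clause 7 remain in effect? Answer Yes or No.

No

Clause 5 is struck. Clause 9 does nothing except set the extension of the survival period for Clause 3 by reference to Clause 5; with Clause 5 gone it has no independent effect and is inoperative. Clause 7 makes Clause 5 an essential term, and Clause 5 is the provision held invalid; under Clause 7, the entire Agreement is therefore void. No provision of the Agreement survives. Clause 7 is among the inoperative provisions, so the answer is no.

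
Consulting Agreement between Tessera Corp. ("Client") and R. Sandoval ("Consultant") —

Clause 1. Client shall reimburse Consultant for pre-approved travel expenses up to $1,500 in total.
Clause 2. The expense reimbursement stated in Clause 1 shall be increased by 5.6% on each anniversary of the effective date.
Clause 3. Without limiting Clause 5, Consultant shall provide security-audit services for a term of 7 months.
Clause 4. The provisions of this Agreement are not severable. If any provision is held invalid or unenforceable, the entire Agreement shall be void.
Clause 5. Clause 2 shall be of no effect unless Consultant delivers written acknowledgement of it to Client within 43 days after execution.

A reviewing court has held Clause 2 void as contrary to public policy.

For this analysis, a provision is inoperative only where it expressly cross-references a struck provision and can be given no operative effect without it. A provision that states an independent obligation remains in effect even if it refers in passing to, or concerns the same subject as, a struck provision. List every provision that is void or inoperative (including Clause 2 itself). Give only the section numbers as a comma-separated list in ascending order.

Clause 2 is struck. Clause 5 operates only by reference to Clause 2, so it falls with Clause 2. Clause 4 provides that the Agreement is not severable, so the invalidity of any one provision voids the entire Agreement. No provision of the Agreement survives.

1, 2, 3, 4, 5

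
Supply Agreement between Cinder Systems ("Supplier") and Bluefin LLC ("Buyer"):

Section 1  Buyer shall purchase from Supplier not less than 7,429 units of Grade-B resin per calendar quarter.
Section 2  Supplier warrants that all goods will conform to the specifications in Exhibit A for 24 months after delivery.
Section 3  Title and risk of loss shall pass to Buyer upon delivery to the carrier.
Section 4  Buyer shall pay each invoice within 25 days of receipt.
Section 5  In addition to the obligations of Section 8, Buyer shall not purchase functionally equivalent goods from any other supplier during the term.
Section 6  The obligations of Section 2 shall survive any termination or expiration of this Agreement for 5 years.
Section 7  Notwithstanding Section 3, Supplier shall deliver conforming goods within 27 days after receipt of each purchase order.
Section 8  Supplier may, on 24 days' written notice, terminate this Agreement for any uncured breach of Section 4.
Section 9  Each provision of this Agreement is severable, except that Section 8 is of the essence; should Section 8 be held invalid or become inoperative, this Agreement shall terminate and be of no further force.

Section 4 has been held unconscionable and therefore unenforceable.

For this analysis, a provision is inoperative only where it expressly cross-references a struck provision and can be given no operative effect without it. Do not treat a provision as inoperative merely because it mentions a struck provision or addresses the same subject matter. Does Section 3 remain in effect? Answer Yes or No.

No

Section 4 is struck. Section 8 operates only by reference to Section 4, so it falls with Section 4. Section 9 makes Section 8 an essential term, and Section 8 has been rendered inoperative by the cascade; under Section 9, the entire Agreement is therefore void. No provision of the Agreement survives. Section 3 is among the inoperative provisions, so the answer is no.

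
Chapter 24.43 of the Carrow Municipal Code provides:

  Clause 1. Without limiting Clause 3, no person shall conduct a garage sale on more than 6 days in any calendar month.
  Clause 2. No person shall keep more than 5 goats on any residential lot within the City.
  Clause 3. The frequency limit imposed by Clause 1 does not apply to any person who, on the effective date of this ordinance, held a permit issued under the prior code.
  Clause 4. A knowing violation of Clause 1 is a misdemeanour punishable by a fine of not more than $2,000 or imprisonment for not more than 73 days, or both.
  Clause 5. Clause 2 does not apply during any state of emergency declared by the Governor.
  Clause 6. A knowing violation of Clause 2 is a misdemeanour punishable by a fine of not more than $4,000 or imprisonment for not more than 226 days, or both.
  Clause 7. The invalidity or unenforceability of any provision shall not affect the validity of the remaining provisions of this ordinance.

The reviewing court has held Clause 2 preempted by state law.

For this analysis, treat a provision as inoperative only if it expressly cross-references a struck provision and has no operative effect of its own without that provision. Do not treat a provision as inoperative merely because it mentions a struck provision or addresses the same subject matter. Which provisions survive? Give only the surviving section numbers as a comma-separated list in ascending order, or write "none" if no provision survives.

1, 3, 4, 7

Clause 2 is struck. Clause 5 operates only by reference to Clause 2, so it falls with Clause 2. Clause 6 has no operative effect of its own apart from Clause 2 and is therefore inoperative. Clause 7 is a severability clause and preserves every provision that can still be given independent effect. That leaves Clause 1, Clause 3, Clause 4, and Clause 7 in effect.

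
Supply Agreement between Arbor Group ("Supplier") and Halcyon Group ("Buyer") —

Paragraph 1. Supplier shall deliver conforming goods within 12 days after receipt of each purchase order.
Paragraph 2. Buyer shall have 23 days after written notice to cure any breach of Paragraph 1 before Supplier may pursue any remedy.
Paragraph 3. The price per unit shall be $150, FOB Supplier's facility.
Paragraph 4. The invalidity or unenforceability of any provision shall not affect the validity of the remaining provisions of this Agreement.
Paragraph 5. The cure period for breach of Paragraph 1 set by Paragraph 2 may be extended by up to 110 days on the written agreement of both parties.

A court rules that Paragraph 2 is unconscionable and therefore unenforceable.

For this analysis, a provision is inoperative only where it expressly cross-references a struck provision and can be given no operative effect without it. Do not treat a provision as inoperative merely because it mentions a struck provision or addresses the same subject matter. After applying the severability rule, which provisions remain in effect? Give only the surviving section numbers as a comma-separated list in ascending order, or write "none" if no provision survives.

Paragraph 2 is struck. The whole of Paragraph 5 is the extension of the cure period for breach of Paragraph 1, defined by reference to Paragraph 2, so Paragraph 5 cannot stand once Paragraph 2 is removed. Paragraph 4 is a severability clause and preserves every provision that can still be given independent effect. That leaves Paragraph 1, Paragraph 3, and Paragraph 4 in effect.

1, 3, 4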